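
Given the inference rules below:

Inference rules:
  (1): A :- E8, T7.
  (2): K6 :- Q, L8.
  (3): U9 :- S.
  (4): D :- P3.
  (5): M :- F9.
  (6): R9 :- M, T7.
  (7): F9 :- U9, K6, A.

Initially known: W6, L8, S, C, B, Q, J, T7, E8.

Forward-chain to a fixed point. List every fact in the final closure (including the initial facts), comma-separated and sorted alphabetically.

Round 1 fires (1), (2), (3), giving A, K6, U9.
Round 2 fires (7), giving F9.
Round 3 fires (5), giving M.
Round 4 fires (6), giving R9.

A, B, C, E8, F9, J, K6, L8, M, Q, R9, S, T7, U9, W6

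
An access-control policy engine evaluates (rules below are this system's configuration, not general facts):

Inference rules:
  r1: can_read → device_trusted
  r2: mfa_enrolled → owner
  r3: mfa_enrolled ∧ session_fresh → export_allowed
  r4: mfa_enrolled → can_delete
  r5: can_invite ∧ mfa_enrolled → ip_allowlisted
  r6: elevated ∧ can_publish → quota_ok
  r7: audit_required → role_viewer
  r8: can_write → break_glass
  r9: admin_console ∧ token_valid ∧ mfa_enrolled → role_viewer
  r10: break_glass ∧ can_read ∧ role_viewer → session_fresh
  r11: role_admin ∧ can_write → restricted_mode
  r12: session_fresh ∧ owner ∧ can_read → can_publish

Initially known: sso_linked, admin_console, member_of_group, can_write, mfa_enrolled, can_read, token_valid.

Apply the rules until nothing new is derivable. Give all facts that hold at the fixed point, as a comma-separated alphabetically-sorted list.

admin_console, break_glass, can_delete, can_publish, can_read, can_write, device_trusted, export_allowed, member_of_group, mfa_enrolled, owner, role_viewer, session_fresh, sso_linked, token_valid

Round 1 — r1, r2, r4, r8, r9, derive device_trusted, owner, can_delete, break_glass, role_viewer.
Round 2 — r10, derive session_fresh.
Round 3 — r3, r12, derive export_allowed, can_publish.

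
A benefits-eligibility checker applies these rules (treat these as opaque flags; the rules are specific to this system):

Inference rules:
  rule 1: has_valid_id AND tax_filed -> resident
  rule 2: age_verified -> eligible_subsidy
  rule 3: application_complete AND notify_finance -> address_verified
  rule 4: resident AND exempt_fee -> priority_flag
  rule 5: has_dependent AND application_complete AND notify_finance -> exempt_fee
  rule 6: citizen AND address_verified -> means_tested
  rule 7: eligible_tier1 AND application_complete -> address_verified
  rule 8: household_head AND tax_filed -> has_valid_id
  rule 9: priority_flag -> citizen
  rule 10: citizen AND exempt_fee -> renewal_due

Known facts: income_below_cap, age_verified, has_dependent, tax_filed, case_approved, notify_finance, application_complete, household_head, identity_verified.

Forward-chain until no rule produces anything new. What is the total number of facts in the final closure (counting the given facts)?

Round 1 — rule 2, rule 3, rule 5, rule 8, derive eligible_subsidy, address_verified, exempt_fee, has_valid_id.
Round 2 — rule 1, derive resident.
Round 3 — rule 4, derive priority_flag.
Round 4 — rule 9, derive citizen.
Round 5 — rule 6, rule 10, derive means_tested, renewal_due.
Closure: {address_verified, age_verified, application_complete, case_approved, citizen, eligible_subsidy, exempt_fee, has_dependent, has_valid_id, household_head, identity_verified, income_below_cap, means_tested, notify_finance, priority_flag, renewal_due, resident, tax_filed} — 18 facts.

18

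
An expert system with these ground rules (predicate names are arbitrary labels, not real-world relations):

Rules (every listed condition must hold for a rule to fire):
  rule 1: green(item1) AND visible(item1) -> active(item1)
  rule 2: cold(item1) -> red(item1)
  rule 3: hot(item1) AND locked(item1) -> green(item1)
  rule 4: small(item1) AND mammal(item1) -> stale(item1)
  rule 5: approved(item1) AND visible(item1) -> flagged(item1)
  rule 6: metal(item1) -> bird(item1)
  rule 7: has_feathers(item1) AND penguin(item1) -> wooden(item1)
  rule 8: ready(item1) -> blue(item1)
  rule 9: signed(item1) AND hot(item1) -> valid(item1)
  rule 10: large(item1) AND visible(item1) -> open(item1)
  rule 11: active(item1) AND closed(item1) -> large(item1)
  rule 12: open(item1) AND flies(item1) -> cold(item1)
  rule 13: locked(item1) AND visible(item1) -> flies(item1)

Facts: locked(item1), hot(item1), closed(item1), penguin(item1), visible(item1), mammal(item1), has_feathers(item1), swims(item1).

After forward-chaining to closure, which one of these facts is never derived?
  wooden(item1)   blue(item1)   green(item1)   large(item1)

blue(item1)

Round 1: rule 3 [hot(item1) AND locked(item1) -> green(item1)]; rule 7 [has_feathers(item1) AND penguin(item1) -> wooden(item1)]; rule 13 [locked(item1) AND visible(item1) -> flies(item1)]. New: green(item1), wooden(item1), flies(item1).
Round 2: rule 1 [green(item1) AND visible(item1) -> active(item1)]. New: active(item1).
Round 3: rule 11 [active(item1) AND closed(item1) -> large(item1)]. New: large(item1).
Round 4: rule 10 [large(item1) AND visible(item1) -> open(item1)]. New: open(item1).
Round 5: rule 12 [open(item1) AND flies(item1) -> cold(item1)]. New: cold(item1).
Round 6: rule 2 [cold(item1) -> red(item1)]. New: red(item1).
Derived: green(item1) (round 1), large(item1) (round 3), wooden(item1) (round 1). blue(item1) never appears in any round.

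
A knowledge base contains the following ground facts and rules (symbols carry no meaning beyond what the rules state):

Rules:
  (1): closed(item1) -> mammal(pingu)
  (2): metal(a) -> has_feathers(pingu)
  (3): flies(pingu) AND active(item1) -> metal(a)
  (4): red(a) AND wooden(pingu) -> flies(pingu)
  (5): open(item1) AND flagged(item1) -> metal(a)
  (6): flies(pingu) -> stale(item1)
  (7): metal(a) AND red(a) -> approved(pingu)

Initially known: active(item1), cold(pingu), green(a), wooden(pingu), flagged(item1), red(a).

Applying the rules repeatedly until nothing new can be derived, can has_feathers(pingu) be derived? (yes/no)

yes

Round 1: (4) [red(a) AND wooden(pingu) -> flies(pingu)]. New: flies(pingu).
Round 2: (3) [flies(pingu) AND active(item1) -> metal(a)]; (6) [flies(pingu) -> stale(item1)]. New: metal(a), stale(item1).
Round 3: (2) [metal(a) -> has_feathers(pingu)]; (7) [metal(a) AND red(a) -> approved(pingu)]. New: has_feathers(pingu), approved(pingu).
has_feathers(pingu) appears in round 3, so it is derivable.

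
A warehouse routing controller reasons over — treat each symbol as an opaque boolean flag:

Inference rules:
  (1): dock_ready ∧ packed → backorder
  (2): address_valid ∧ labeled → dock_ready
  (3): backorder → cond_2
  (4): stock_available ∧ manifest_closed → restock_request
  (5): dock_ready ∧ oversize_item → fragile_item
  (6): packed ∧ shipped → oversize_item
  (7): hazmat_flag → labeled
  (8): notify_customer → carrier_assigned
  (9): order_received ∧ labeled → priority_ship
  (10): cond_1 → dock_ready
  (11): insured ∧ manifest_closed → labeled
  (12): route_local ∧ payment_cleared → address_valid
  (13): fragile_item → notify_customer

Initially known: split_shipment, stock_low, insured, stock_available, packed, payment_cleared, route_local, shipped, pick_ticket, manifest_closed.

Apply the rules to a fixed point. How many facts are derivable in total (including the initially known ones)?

20

Round 1 — (4), (6), (11), (12), derive restock_request, oversize_item, labeled, address_valid.
Round 2 — (2), derive dock_ready.
Round 3 — (1), (5), derive backorder, fragile_item.
Round 4 — (3), (13), derive cond_2, notify_customer.
Round 5 — (8), derive carrier_assigned.
Closure: {address_valid, backorder, carrier_assigned, cond_2, dock_ready, fragile_item, insured, labeled, manifest_closed, notify_customer, oversize_item, packed, payment_cleared, pick_ticket, restock_request, route_local, shipped, split_shipment, stock_available, stock_low} — 20 facts.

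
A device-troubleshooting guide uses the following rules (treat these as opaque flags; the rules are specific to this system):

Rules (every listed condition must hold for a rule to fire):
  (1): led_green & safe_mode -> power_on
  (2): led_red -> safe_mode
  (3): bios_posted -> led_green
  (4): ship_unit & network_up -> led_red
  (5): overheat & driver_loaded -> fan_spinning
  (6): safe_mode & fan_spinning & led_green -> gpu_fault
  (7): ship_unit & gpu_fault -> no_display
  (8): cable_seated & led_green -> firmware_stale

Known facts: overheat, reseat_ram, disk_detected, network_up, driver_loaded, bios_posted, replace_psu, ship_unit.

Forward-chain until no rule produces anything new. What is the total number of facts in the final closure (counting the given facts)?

15

Round 1: (3) [bios_posted -> led_green]; (4) [ship_unit & network_up -> led_red]; (5) [overheat & driver_loaded -> fan_spinning]. New: led_green, led_red, fan_spinning.
Round 2: (2) [led_red -> safe_mode]. New: safe_mode.
Round 3: (1) [led_green & safe_mode -> power_on]; (6) [safe_mode & fan_spinning & led_green -> gpu_fault]. New: power_on, gpu_fault.
Round 4: (7) [ship_unit & gpu_fault -> no_display]. New: no_display.
Closure: {bios_posted, disk_detected, driver_loaded, fan_spinning, gpu_fault, led_green, led_red, network_up, no_display, overheat, power_on, replace_psu, reseat_ram, safe_mode, ship_unit} — 15 facts.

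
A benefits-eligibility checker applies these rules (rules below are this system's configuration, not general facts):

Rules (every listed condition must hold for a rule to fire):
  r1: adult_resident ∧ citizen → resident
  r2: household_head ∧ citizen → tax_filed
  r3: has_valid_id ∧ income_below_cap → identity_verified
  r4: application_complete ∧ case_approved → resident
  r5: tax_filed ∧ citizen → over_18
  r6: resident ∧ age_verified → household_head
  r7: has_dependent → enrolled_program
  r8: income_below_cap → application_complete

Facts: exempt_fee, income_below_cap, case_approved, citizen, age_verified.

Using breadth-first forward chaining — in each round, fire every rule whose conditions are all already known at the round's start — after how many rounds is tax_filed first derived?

Round 1 — r8, derive application_complete.
Round 2 — r4, derive resident.
Round 3 — r6, derive household_head.
Round 4 — r2, derive tax_filed.
tax_filed first appears in round 4.

4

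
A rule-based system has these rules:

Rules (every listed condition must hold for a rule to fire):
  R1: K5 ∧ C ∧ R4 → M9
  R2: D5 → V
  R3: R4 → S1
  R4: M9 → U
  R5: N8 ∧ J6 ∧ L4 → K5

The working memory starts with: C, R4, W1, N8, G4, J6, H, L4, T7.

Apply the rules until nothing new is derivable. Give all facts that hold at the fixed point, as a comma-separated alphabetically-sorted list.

C, G4, H, J6, K5, L4, M9, N8, R4, S1, T7, U, W1

[1] R3 [R4 → S1]; R5 [N8 ∧ J6 ∧ L4 → K5]. ⇒ new: S1, K5.
[2] R1 [K5 ∧ C ∧ R4 → M9]. ⇒ new: M9.
[3] R4 [M9 → U]. ⇒ new: U.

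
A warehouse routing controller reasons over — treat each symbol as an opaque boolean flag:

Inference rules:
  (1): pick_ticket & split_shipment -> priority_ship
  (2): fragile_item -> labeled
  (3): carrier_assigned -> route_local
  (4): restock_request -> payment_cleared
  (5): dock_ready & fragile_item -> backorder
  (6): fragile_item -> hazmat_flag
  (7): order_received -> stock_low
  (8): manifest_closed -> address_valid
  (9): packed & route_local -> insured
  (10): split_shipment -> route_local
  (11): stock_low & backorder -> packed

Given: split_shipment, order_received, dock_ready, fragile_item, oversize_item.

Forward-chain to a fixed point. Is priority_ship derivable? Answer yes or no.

Round 1: (2) [fragile_item -> labeled]; (5) [dock_ready & fragile_item -> backorder]; (6) [fragile_item -> hazmat_flag]; (7) [order_received -> stock_low]; (10) [split_shipment -> route_local]. New: labeled, backorder, hazmat_flag, stock_low, route_local.
Round 2: (11) [stock_low & backorder -> packed]. New: packed.
Round 3: (9) [packed & route_local -> insured]. New: insured.
Fixed point reached. priority_ship is concluded only by (1); (1) needs pick_ticket (never derived).

no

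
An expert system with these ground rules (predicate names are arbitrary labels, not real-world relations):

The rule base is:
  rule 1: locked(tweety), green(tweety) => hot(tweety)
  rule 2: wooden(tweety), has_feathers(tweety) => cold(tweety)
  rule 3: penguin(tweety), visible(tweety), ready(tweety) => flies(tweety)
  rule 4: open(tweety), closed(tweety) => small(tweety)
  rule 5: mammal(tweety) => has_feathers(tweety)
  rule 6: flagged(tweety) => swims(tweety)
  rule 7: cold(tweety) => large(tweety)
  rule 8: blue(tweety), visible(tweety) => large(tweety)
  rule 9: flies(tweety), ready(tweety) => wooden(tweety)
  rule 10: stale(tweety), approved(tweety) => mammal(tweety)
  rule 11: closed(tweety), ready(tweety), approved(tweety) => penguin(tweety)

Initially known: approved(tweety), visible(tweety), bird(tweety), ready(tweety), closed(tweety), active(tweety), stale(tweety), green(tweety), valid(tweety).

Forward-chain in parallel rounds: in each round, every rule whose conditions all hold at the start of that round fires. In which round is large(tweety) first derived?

Round 1: rule 10 [stale(tweety), approved(tweety) => mammal(tweety)]; rule 11 [closed(tweety), ready(tweety), approved(tweety) => penguin(tweety)]. Adds mammal(tweety), penguin(tweety).
Round 2: rule 3 [penguin(tweety), visible(tweety), ready(tweety) => flies(tweety)]; rule 5 [mammal(tweety) => has_feathers(tweety)]. Adds flies(tweety), has_feathers(tweety).
Round 3: rule 9 [flies(tweety), ready(tweety) => wooden(tweety)]. Adds wooden(tweety).
Round 4: rule 2 [wooden(tweety), has_feathers(tweety) => cold(tweety)]. Adds cold(tweety).
Round 5: rule 7 [cold(tweety) => large(tweety)]. Adds large(tweety).
large(tweety) first appears in round 5.

5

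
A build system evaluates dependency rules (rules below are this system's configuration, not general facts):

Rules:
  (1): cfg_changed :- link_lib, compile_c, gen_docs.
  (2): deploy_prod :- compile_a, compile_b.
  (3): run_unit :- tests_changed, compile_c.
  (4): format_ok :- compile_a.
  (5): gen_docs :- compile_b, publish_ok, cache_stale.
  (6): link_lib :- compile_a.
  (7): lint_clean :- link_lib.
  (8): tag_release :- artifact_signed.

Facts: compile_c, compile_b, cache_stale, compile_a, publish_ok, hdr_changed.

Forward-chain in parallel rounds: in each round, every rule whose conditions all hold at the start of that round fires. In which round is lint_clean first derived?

Round 1 fires (2), (4), (5), (6), giving deploy_prod, format_ok, gen_docs, link_lib.
Round 2 fires (1), (7), giving cfg_changed, lint_clean.
lint_clean first appears in round 2.

2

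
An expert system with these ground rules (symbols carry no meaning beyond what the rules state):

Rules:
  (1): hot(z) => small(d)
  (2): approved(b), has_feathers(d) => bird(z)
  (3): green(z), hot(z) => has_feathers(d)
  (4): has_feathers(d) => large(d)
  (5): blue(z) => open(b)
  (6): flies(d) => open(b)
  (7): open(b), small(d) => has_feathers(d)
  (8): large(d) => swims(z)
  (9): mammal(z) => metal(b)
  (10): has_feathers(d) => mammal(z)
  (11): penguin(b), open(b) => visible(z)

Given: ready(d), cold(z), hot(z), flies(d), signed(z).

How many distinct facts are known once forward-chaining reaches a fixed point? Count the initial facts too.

12

Round 1: (1) [hot(z) => small(d)]; (6) [flies(d) => open(b)]. Adds small(d), open(b).
Round 2: (7) [open(b), small(d) => has_feathers(d)]. Adds has_feathers(d).
Round 3: (4) [has_feathers(d) => large(d)]; (10) [has_feathers(d) => mammal(z)]. Adds large(d), mammal(z).
Round 4: (8) [large(d) => swims(z)]; (9) [mammal(z) => metal(b)]. Adds swims(z), metal(b).
Closure: {cold(z), flies(d), has_feathers(d), hot(z), large(d), mammal(z), metal(b), open(b), ready(d), signed(z), small(d), swims(z)} — 12 facts.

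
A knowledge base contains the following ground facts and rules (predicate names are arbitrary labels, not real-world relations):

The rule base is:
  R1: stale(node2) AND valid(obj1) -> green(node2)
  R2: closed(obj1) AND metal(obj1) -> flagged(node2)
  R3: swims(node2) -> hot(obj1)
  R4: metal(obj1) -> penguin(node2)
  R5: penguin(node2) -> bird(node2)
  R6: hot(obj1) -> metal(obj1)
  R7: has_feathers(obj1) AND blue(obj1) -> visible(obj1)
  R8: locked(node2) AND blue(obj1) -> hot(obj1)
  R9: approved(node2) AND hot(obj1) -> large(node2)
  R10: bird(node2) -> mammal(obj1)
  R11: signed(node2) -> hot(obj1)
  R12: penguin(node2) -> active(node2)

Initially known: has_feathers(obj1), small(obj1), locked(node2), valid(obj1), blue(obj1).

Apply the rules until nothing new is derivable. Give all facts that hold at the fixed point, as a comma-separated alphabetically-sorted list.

Round 1: R7 [has_feathers(obj1) AND blue(obj1) -> visible(obj1)]; R8 [locked(node2) AND blue(obj1) -> hot(obj1)]. Adds visible(obj1), hot(obj1).
Round 2: R6 [hot(obj1) -> metal(obj1)]. Adds metal(obj1).
Round 3: R4 [metal(obj1) -> penguin(node2)]. Adds penguin(node2).
Round 4: R5 [penguin(node2) -> bird(node2)]; R12 [penguin(node2) -> active(node2)]. Adds bird(node2), active(node2).
Round 5: R10 [bird(node2) -> mammal(obj1)]. Adds mammal(obj1).

active(node2), bird(node2), blue(obj1), has_feathers(obj1), hot(obj1), locked(node2), mammal(obj1), metal(obj1), penguin(node2), small(obj1), valid(obj1), visible(obj1)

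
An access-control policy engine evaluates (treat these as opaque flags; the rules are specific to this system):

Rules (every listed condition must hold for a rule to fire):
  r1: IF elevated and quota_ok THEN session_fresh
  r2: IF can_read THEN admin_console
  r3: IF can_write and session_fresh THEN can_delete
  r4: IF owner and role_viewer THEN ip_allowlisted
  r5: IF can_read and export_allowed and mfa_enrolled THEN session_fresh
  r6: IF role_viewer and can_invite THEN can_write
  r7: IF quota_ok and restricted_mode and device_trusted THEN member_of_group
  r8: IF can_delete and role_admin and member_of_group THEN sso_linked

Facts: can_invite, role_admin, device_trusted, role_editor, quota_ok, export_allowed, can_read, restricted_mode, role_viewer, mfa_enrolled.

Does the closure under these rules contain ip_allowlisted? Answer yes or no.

[1] r2 [IF can_read THEN admin_console]; r5 [IF can_read and export_allowed and mfa_enrolled THEN session_fresh]; r6 [IF role_viewer and can_invite THEN can_write]; r7 [IF quota_ok and restricted_mode and device_trusted THEN member_of_group]. ⇒ new: admin_console, session_fresh, can_write, member_of_group.
[2] r3 [IF can_write and session_fresh THEN can_delete]. ⇒ new: can_delete.
[3] r8 [IF can_delete and role_admin and member_of_group THEN sso_linked]. ⇒ new: sso_linked.
Fixed point reached. ip_allowlisted is concluded only by r4; r4 needs owner (never derived).

no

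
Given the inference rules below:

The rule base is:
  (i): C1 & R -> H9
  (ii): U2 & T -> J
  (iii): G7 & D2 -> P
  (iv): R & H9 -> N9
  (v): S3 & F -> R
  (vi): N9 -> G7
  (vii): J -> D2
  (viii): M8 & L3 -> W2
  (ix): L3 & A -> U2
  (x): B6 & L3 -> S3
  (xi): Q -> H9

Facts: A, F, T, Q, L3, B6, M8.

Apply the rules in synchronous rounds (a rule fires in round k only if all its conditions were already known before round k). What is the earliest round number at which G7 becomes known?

Round 1 fires (viii), (ix), (x), (xi), giving W2, U2, S3, H9.
Round 2 fires (ii), (v), giving J, R.
Round 3 fires (iv), (vii), giving N9, D2.
Round 4 fires (vi), giving G7.
G7 first appears in round 4.

4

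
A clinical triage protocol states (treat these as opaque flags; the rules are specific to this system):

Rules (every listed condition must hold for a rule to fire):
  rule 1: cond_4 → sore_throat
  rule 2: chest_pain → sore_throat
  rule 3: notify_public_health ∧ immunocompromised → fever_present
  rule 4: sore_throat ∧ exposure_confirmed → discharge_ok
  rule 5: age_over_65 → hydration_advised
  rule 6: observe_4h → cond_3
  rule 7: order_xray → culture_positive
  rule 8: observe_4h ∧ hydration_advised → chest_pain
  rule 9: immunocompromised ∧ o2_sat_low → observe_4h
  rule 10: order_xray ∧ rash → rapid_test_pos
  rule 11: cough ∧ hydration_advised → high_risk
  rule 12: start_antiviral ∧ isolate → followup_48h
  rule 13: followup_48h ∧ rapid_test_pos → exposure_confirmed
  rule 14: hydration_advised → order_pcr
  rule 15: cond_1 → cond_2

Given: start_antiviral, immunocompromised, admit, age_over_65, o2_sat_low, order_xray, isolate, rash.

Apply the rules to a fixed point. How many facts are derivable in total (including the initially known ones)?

[1] rule 5 [age_over_65 → hydration_advised]; rule 7 [order_xray → culture_positive]; rule 9 [immunocompromised ∧ o2_sat_low → observe_4h]; rule 10 [order_xray ∧ rash → rapid_test_pos]; rule 12 [start_antiviral ∧ isolate → followup_48h]. ⇒ new: hydration_advised, culture_positive, observe_4h, rapid_test_pos, followup_48h.
[2] rule 6 [observe_4h → cond_3]; rule 8 [observe_4h ∧ hydration_advised → chest_pain]; rule 13 [followup_48h ∧ rapid_test_pos → exposure_confirmed]; rule 14 [hydration_advised → order_pcr]. ⇒ new: cond_3, chest_pain, exposure_confirmed, order_pcr.
[3] rule 2 [chest_pain → sore_throat]. ⇒ new: sore_throat.
[4] rule 4 [sore_throat ∧ exposure_confirmed → discharge_ok]. ⇒ new: discharge_ok.
Closure: {admit, age_over_65, chest_pain, cond_3, culture_positive, discharge_ok, exposure_confirmed, followup_48h, hydration_advised, immunocompromised, isolate, o2_sat_low, observe_4h, order_pcr, order_xray, rapid_test_pos, rash, sore_throat, start_antiviral} — 19 facts.

19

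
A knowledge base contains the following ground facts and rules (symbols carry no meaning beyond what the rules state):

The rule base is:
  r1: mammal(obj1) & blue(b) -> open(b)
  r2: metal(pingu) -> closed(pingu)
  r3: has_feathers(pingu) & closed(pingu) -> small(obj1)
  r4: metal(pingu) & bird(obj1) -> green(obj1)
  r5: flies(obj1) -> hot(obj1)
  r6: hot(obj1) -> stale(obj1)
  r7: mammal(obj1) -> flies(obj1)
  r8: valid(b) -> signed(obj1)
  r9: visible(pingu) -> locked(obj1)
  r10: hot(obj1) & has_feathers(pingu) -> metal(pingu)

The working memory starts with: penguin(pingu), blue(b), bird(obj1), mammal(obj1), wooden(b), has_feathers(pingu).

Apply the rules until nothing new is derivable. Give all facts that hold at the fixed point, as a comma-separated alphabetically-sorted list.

Round 1: r1 [mammal(obj1) & blue(b) -> open(b)]; r7 [mammal(obj1) -> flies(obj1)]. New: open(b), flies(obj1).
Round 2: r5 [flies(obj1) -> hot(obj1)]. New: hot(obj1).
Round 3: r6 [hot(obj1) -> stale(obj1)]; r10 [hot(obj1) & has_feathers(pingu) -> metal(pingu)]. New: stale(obj1), metal(pingu).
Round 4: r2 [metal(pingu) -> closed(pingu)]; r4 [metal(pingu) & bird(obj1) -> green(obj1)]. New: closed(pingu), green(obj1).
Round 5: r3 [has_feathers(pingu) & closed(pingu) -> small(obj1)]. New: small(obj1).

bird(obj1), blue(b), closed(pingu), flies(obj1), green(obj1), has_feathers(pingu), hot(obj1), mammal(obj1), metal(pingu), open(b), penguin(pingu), small(obj1), stale(obj1), wooden(b)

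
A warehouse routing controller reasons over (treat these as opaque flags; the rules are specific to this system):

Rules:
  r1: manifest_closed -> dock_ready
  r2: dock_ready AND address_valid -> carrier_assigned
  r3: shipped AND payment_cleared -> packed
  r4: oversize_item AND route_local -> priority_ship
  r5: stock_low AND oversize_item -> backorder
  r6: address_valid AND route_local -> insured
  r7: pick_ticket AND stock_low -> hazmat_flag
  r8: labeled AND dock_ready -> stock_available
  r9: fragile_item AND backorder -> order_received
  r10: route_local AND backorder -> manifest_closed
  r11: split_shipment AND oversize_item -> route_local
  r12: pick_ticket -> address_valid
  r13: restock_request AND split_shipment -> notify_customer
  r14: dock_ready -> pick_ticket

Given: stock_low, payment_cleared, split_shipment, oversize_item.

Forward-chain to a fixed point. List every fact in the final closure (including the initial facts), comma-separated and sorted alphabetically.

address_valid, backorder, carrier_assigned, dock_ready, hazmat_flag, insured, manifest_closed, oversize_item, payment_cleared, pick_ticket, priority_ship, route_local, split_shipment, stock_low

Round 1: r5 [stock_low AND oversize_item -> backorder]; r11 [split_shipment AND oversize_item -> route_local]. New: backorder, route_local.
Round 2: r4 [oversize_item AND route_local -> priority_ship]; r10 [route_local AND backorder -> manifest_closed]. New: priority_ship, manifest_closed.
Round 3: r1 [manifest_closed -> dock_ready]. New: dock_ready.
Round 4: r14 [dock_ready -> pick_ticket]. New: pick_ticket.
Round 5: r7 [pick_ticket AND stock_low -> hazmat_flag]; r12 [pick_ticket -> address_valid]. New: hazmat_flag, address_valid.
Round 6: r2 [dock_ready AND address_valid -> carrier_assigned]; r6 [address_valid AND route_local -> insured]. New: carrier_assigned, insured.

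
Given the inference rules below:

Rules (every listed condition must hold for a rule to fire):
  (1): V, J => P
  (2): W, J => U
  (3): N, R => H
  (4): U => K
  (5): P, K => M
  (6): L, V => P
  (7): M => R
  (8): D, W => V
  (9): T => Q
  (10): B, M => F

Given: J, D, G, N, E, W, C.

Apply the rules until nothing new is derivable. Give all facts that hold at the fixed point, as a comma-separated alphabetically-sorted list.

Round 1 fires (2), (8), giving U, V.
Round 2 fires (1), (4), giving P, K.
Round 3 fires (5), giving M.
Round 4 fires (7), giving R.
Round 5 fires (3), giving H.

C, D, E, G, H, J, K, M, N, P, R, U, V, W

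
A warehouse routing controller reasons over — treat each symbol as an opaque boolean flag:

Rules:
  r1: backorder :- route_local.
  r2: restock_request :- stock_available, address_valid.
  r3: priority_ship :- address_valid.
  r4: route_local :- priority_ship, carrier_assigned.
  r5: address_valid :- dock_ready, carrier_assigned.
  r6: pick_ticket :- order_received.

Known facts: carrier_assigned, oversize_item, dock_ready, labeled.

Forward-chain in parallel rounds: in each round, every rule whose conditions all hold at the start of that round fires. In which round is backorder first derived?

4

Round 1: r5 [address_valid :- dock_ready, carrier_assigned.]. Adds address_valid.
Round 2: r3 [priority_ship :- address_valid.]. Adds priority_ship.
Round 3: r4 [route_local :- priority_ship, carrier_assigned.]. Adds route_local.
Round 4: r1 [backorder :- route_local.]. Adds backorder.
backorder first appears in round 4.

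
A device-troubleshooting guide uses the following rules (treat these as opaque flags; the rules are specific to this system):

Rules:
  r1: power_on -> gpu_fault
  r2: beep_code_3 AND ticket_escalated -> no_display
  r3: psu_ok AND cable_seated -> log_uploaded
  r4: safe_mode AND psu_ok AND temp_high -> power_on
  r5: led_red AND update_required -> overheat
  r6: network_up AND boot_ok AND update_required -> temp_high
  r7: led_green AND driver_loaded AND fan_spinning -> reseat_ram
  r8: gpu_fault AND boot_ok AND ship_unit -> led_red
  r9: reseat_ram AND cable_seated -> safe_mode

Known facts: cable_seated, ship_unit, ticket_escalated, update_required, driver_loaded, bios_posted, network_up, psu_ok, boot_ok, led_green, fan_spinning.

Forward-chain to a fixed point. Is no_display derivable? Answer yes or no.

Round 1 — r3, r6, r7, derive log_uploaded, temp_high, reseat_ram.
Round 2 — r9, derive safe_mode.
Round 3 — r4, derive power_on.
Round 4 — r1, derive gpu_fault.
Round 5 — r8, derive led_red.
Round 6 — r5, derive overheat.
Fixed point reached. no_display is concluded only by r2; r2 needs beep_code_3 (never derived).

no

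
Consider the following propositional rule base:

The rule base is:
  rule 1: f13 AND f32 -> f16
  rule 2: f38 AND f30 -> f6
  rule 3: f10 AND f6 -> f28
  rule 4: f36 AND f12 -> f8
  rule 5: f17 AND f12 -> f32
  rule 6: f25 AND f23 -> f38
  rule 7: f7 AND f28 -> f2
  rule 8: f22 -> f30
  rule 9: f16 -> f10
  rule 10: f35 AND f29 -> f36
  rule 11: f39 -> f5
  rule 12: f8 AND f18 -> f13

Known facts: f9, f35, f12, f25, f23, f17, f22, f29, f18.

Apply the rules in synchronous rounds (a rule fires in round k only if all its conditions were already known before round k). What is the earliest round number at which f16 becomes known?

4

Round 1 — rule 5, rule 6, rule 8, rule 10, derive f32, f38, f30, f36.
Round 2 — rule 2, rule 4, derive f6, f8.
Round 3 — rule 12, derive f13.
Round 4 — rule 1, derive f16.
f16 first appears in round 4.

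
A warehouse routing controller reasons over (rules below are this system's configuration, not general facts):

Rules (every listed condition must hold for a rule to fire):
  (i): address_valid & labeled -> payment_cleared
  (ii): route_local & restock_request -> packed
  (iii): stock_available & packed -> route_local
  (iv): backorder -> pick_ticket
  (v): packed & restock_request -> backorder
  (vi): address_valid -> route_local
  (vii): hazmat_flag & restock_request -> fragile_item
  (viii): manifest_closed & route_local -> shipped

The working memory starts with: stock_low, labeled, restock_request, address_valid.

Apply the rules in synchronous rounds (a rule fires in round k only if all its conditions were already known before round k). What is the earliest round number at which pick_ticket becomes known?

Round 1 fires (i), (vi), giving payment_cleared, route_local.
Round 2 fires (ii), giving packed.
Round 3 fires (v), giving backorder.
Round 4 fires (iv), giving pick_ticket.
pick_ticket first appears in round 4.

4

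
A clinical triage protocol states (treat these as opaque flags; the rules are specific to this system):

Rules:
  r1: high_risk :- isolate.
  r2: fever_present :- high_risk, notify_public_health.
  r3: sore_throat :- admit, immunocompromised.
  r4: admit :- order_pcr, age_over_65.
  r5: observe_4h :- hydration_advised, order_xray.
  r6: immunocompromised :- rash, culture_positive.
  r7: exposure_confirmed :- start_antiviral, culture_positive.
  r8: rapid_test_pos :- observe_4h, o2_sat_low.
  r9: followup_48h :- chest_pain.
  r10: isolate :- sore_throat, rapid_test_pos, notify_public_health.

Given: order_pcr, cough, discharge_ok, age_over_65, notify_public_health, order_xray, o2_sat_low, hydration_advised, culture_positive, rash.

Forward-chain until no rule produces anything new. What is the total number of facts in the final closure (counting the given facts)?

Round 1: r4 [admit :- order_pcr, age_over_65.]; r5 [observe_4h :- hydration_advised, order_xray.]; r6 [immunocompromised :- rash, culture_positive.]. Adds admit, observe_4h, immunocompromised.
Round 2: r3 [sore_throat :- admit, immunocompromised.]; r8 [rapid_test_pos :- observe_4h, o2_sat_low.]. Adds sore_throat, rapid_test_pos.
Round 3: r10 [isolate :- sore_throat, rapid_test_pos, notify_public_health.]. Adds isolate.
Round 4: r1 [high_risk :- isolate.]. Adds high_risk.
Round 5: r2 [fever_present :- high_risk, notify_public_health.]. Adds fever_present.
Closure: {admit, age_over_65, cough, culture_positive, discharge_ok, fever_present, high_risk, hydration_advised, immunocompromised, isolate, notify_public_health, o2_sat_low, observe_4h, order_pcr, order_xray, rapid_test_pos, rash, sore_throat} — 18 facts.

18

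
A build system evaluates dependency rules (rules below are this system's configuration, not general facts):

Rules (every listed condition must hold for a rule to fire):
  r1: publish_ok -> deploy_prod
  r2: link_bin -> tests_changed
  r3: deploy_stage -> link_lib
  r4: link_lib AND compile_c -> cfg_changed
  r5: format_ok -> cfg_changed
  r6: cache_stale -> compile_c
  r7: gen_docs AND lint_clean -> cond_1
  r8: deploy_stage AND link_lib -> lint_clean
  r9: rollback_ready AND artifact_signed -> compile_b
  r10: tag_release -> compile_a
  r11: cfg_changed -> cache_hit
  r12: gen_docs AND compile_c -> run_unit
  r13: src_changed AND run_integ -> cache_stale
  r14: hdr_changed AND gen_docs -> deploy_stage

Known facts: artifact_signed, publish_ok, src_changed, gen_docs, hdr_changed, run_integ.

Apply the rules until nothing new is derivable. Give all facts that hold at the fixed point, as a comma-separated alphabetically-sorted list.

[1] r1 [publish_ok -> deploy_prod]; r13 [src_changed AND run_integ -> cache_stale]; r14 [hdr_changed AND gen_docs -> deploy_stage]. ⇒ new: deploy_prod, cache_stale, deploy_stage.
[2] r3 [deploy_stage -> link_lib]; r6 [cache_stale -> compile_c]. ⇒ new: link_lib, compile_c.
[3] r4 [link_lib AND compile_c -> cfg_changed]; r8 [deploy_stage AND link_lib -> lint_clean]; r12 [gen_docs AND compile_c -> run_unit]. ⇒ new: cfg_changed, lint_clean, run_unit.
[4] r7 [gen_docs AND lint_clean -> cond_1]; r11 [cfg_changed -> cache_hit]. ⇒ new: cond_1, cache_hit.

artifact_signed, cache_hit, cache_stale, cfg_changed, compile_c, cond_1, deploy_prod, deploy_stage, gen_docs, hdr_changed, link_lib, lint_clean, publish_ok, run_integ, run_unit, src_changed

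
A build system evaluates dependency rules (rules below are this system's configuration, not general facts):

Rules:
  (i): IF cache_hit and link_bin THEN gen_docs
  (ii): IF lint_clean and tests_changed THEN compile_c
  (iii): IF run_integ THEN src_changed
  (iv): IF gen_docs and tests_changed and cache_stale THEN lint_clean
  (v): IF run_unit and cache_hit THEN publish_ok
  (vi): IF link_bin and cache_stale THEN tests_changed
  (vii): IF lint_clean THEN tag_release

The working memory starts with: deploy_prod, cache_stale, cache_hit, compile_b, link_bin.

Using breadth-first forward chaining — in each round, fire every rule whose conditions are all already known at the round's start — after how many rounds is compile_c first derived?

3

Round 1: (i) [IF cache_hit and link_bin THEN gen_docs]; (vi) [IF link_bin and cache_stale THEN tests_changed]. New: gen_docs, tests_changed.
Round 2: (iv) [IF gen_docs and tests_changed and cache_stale THEN lint_clean]. New: lint_clean.
Round 3: (ii) [IF lint_clean and tests_changed THEN compile_c]; (vii) [IF lint_clean THEN tag_release]. New: compile_c, tag_release.
compile_c first appears in round 3.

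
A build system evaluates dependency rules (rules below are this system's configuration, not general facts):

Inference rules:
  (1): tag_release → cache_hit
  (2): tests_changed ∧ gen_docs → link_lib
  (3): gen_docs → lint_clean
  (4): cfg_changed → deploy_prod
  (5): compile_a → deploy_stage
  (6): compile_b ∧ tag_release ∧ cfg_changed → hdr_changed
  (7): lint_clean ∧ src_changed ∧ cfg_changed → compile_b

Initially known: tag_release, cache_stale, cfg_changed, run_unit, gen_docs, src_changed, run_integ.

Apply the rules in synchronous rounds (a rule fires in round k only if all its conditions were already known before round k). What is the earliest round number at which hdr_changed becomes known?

3

Round 1 — (1), (3), (4), derive cache_hit, lint_clean, deploy_prod.
Round 2 — (7), derive compile_b.
Round 3 — (6), derive hdr_changed.
hdr_changed first appears in round 3.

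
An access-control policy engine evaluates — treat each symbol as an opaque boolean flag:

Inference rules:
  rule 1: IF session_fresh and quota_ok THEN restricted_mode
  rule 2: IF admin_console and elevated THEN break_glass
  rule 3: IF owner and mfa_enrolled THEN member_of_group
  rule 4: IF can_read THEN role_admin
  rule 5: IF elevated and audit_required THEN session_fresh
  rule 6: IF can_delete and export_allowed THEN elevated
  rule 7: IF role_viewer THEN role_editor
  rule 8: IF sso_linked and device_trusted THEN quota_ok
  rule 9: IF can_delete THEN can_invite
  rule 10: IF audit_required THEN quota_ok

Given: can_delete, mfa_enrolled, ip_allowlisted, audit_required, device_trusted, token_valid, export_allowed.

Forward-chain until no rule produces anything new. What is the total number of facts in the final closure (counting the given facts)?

12

Round 1: rule 6 [IF can_delete and export_allowed THEN elevated]; rule 9 [IF can_delete THEN can_invite]; rule 10 [IF audit_required THEN quota_ok]. New: elevated, can_invite, quota_ok.
Round 2: rule 5 [IF elevated and audit_required THEN session_fresh]. New: session_fresh.
Round 3: rule 1 [IF session_fresh and quota_ok THEN restricted_mode]. New: restricted_mode.
Closure: {audit_required, can_delete, can_invite, device_trusted, elevated, export_allowed, ip_allowlisted, mfa_enrolled, quota_ok, restricted_mode, session_fresh, token_valid} — 12 facts.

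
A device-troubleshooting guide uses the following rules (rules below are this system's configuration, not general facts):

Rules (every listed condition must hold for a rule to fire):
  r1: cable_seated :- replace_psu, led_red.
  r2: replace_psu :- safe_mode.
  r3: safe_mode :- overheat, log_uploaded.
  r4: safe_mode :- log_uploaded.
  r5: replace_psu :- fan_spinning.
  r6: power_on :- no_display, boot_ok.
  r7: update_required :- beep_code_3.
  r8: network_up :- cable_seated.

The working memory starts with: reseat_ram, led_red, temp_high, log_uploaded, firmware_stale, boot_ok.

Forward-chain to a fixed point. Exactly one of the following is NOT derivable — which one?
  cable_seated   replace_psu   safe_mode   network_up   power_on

Round 1 — r4, derive safe_mode.
Round 2 — r2, derive replace_psu.
Round 3 — r1, derive cable_seated.
Round 4 — r8, derive network_up.
Derived: network_up (round 4), safe_mode (round 1), replace_psu (round 2), cable_seated (round 3). power_on never appears in any round.

power_on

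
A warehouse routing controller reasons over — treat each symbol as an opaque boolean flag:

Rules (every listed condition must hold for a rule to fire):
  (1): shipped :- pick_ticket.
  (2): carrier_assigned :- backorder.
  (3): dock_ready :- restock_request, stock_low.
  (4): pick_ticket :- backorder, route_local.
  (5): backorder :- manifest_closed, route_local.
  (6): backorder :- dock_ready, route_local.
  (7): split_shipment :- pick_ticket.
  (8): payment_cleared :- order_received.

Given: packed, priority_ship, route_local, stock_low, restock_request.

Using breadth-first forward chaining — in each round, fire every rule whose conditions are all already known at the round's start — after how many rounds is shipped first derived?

4

Round 1: (3) [dock_ready :- restock_request, stock_low.]. Adds dock_ready.
Round 2: (6) [backorder :- dock_ready, route_local.]. Adds backorder.
Round 3: (2) [carrier_assigned :- backorder.]; (4) [pick_ticket :- backorder, route_local.]. Adds carrier_assigned, pick_ticket.
Round 4: (1) [shipped :- pick_ticket.]; (7) [split_shipment :- pick_ticket.]. Adds shipped, split_shipment.
shipped first appears in round 4.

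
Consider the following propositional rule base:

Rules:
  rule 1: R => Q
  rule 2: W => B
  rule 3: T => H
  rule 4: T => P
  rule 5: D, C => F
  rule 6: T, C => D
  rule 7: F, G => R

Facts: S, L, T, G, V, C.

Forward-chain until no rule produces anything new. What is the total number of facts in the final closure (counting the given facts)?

12

Round 1: rule 3 [T => H]; rule 4 [T => P]; rule 6 [T, C => D]. New: H, P, D.
Round 2: rule 5 [D, C => F]. New: F.
Round 3: rule 7 [F, G => R]. New: R.
Round 4: rule 1 [R => Q]. New: Q.
Closure: {C, D, F, G, H, L, P, Q, R, S, T, V} — 12 facts.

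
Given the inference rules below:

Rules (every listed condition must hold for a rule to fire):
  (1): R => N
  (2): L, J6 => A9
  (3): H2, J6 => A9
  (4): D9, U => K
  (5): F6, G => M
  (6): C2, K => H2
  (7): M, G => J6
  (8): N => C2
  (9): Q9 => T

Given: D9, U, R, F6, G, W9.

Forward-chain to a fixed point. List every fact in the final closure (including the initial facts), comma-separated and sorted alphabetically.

Round 1: (1) [R => N]; (4) [D9, U => K]; (5) [F6, G => M]. New: N, K, M.
Round 2: (7) [M, G => J6]; (8) [N => C2]. New: J6, C2.
Round 3: (6) [C2, K => H2]. New: H2.
Round 4: (3) [H2, J6 => A9]. New: A9.

A9, C2, D9, F6, G, H2, J6, K, M, N, R, U, W9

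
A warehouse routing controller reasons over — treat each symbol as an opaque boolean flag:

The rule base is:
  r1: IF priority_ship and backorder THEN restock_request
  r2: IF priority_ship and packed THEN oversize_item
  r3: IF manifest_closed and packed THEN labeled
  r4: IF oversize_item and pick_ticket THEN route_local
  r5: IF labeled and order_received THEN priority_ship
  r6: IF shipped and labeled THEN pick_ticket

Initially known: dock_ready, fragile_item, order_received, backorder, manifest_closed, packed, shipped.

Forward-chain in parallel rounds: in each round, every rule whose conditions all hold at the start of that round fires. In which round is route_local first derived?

4

Round 1 fires r3, giving labeled.
Round 2 fires r5, r6, giving priority_ship, pick_ticket.
Round 3 fires r1, r2, giving restock_request, oversize_item.
Round 4 fires r4, giving route_local.
route_local first appears in round 4.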